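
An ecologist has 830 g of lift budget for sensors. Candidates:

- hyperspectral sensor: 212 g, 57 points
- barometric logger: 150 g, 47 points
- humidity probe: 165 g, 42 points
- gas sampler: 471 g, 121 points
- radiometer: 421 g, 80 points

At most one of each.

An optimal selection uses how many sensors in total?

Optimal total is 210.
One optimal bundle: barometric logger + humidity probe + gas sampler (786 g).
Every optimal selection uses 3 sensors.

3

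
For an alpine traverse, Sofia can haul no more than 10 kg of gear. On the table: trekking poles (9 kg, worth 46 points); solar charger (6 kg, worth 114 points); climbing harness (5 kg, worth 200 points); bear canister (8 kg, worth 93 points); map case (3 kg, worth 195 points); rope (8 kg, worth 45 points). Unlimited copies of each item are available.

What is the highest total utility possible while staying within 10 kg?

Ranking by ratio (utility/kg): map case 65.00, climbing harness 40.00, solar charger 19.00.
The ratio ordering already packs tightly: 3×map case, 9 kg, 585.

585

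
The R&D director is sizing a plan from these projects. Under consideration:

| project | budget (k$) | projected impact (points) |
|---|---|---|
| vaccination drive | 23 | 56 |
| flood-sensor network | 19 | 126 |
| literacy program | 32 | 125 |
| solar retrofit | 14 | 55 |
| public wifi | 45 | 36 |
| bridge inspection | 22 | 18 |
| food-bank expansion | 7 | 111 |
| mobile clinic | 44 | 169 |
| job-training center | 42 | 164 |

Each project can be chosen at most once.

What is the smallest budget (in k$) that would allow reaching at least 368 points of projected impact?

68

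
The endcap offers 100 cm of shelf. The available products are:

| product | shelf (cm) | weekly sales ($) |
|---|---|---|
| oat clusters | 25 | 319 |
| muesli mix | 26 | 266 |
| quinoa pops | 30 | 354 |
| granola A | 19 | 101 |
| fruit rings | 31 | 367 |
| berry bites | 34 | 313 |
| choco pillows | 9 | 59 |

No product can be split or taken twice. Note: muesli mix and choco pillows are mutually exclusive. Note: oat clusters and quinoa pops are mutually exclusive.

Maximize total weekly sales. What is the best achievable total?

1058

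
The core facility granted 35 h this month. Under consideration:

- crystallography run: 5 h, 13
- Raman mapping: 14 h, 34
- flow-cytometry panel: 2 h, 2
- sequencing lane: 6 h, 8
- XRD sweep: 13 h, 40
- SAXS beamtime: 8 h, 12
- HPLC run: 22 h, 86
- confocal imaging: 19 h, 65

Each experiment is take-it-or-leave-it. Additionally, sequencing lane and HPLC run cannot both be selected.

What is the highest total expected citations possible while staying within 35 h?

126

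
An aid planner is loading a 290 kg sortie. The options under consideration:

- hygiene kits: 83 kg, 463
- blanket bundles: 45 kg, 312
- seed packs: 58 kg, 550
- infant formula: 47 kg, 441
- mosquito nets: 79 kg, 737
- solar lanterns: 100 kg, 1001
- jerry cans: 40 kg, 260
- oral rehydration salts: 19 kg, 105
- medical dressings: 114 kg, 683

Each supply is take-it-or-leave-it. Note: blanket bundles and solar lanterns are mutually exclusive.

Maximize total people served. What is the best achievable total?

The ratio ordering already packs tightly: seed packs + infant formula + mosquito nets + solar lanterns, 284 kg, 2729.
The closest alternative, seed packs + mosquito nets + solar lanterns + jerry cans, reaches only 2548.

2729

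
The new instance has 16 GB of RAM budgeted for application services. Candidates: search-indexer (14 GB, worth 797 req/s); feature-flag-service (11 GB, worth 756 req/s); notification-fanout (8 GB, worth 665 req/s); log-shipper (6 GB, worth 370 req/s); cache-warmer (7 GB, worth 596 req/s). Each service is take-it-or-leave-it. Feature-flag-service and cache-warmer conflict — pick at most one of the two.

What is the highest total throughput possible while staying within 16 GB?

Taking notification-fanout + cache-warmer: 15 GB used, 1261 in throughput.
The closest alternative, notification-fanout + log-shipper, reaches only 1035.

1261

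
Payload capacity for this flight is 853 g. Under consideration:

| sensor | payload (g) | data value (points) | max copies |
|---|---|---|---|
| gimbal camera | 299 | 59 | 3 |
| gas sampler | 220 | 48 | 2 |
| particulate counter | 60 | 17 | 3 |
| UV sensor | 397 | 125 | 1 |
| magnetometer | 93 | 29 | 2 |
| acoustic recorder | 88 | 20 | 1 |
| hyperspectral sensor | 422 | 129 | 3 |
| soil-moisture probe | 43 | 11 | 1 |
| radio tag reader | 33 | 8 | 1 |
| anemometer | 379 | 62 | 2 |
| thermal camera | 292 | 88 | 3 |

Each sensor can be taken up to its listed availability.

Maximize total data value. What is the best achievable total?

Filling by ratio: 3×particulate counter + UV sensor + 2×magnetometer + soil-moisture probe + radio tag reader for 253, with 14 g left unused.
Replace 3×particulate counter and 2×magnetometer and soil-moisture probe with hyperspectral sensor: the trade gains 9 net, giving 262 at 852 g.
Nothing else within 853 g beats 262.

262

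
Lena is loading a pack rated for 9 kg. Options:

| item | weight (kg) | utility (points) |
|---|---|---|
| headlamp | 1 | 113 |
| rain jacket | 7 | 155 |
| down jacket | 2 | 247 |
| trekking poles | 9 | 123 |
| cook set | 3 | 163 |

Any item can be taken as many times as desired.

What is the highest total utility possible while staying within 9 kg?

1101

Headlamp + 4×down jacket uses 9 of the 9 kg and totals 1101.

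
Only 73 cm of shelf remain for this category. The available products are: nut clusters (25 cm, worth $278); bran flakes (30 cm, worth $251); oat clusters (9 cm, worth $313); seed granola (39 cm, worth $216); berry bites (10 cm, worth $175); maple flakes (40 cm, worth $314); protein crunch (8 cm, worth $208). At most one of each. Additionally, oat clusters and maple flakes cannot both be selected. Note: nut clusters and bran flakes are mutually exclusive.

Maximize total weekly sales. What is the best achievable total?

By weekly sales per cm: oat clusters 34.78, protein crunch 26.00, berry bites 17.50, nut clusters 11.12 lead.
Taking nut clusters + oat clusters + berry bites + protein crunch: 52 cm used, 974 in weekly sales.

974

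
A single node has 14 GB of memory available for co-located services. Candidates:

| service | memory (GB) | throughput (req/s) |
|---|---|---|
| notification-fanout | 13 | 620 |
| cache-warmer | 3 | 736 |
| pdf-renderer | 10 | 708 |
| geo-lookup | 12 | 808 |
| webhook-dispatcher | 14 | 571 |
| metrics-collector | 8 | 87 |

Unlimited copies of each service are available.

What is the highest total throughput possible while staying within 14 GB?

2944

By throughput per GB: cache-warmer 245.33, pdf-renderer 70.80, geo-lookup 67.33, notification-fanout 47.69 lead.
4×cache-warmer uses 12 of the 14 GB and totals 2944.
Nothing else within 14 GB beats 2944.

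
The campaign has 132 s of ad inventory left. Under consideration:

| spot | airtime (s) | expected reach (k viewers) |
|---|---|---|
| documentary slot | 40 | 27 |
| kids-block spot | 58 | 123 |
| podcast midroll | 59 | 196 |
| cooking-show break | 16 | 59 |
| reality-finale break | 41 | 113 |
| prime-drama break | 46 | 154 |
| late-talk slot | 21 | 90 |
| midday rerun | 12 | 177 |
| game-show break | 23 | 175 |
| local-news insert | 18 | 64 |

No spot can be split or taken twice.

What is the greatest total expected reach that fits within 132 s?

Ranking by ratio (expected reach/s): midday rerun 14.75, game-show break 7.61, late-talk slot 4.29.
Greedy by ratio would take cooking-show break + reality-finale break + late-talk slot + midday rerun + game-show break + local-news insert: 131 s used, total 678.
Dropping reality-finale break and local-news insert frees 59 s; slotting in podcast midroll (59 s) lifts the total to 697 at 131 s.

697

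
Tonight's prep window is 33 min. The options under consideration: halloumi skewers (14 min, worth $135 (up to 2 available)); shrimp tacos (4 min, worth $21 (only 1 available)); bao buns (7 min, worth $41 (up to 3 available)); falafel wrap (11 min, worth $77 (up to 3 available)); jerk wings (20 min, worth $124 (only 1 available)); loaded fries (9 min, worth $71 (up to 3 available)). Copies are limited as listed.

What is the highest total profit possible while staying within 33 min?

Best packing: 2×halloumi skewers + shrimp tacos — 32 min, 291 total.

291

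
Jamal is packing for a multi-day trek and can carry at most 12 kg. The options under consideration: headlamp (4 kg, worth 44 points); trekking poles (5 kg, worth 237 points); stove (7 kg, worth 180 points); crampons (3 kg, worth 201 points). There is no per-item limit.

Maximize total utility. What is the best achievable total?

804

Density check — crampons 67.00, trekking poles 47.40, stove 25.71, headlamp 11.00 are the best per kg.
The ratio ordering already packs tightly: 4×crampons, 12 kg, 804.
Every other selection either busts 12 kg or fails to beat 804.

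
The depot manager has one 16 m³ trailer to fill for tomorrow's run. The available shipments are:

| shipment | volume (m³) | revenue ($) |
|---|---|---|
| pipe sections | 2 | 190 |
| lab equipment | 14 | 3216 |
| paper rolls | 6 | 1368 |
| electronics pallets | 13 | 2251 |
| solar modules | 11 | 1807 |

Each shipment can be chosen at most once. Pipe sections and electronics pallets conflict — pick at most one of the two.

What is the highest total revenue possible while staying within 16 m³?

By revenue per m³: lab equipment 229.71, paper rolls 228.00, electronics pallets 173.15, solar modules 164.27 lead.
The ratio ordering already packs tightly: pipe sections + lab equipment, 16 m³, 3406.
Runner-up lab equipment tops out at 3216.

3406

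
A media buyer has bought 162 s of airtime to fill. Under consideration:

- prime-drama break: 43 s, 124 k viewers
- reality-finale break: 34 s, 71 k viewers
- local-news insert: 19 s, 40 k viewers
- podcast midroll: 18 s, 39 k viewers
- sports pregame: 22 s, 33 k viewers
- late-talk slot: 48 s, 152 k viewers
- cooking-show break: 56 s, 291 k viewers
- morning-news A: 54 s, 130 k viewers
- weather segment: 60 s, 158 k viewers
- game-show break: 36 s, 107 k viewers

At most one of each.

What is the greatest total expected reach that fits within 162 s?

Density check — cooking-show break 5.20, late-talk slot 3.17, game-show break 2.97, prime-drama break 2.88 are the best per s.
The ratio heuristic lands on podcast midroll + late-talk slot + cooking-show break + game-show break (589) but leaves 4 s idle.
The 18 s tied up in podcast midroll is better spent on local-news insert — total rises to 590 (159 s).

590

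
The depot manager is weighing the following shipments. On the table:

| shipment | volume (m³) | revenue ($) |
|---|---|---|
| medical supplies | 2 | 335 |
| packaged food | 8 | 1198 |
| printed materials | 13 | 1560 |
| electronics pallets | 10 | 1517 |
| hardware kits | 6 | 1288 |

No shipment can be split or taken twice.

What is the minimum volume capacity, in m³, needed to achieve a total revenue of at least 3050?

18

Need the lightest bundle worth ≥ 3050.
medical supplies + electronics pallets + hardware kits reaches 3140 using 18 m³.
Below 18 m³ the best achievable stays under 3050.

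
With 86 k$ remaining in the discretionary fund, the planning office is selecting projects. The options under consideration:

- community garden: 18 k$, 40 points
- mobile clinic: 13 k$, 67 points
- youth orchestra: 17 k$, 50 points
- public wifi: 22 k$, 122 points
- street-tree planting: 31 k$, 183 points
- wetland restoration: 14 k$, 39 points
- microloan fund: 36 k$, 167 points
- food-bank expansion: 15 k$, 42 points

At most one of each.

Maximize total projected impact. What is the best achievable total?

422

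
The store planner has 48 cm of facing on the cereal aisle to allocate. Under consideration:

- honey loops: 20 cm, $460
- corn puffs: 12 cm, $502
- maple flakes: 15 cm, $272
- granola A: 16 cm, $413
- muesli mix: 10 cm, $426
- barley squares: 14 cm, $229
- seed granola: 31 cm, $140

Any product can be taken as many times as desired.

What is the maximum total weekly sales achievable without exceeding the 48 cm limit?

2008

Greedy by ratio would take 4×muesli mix: 40 cm used, total 1704.
The 40 cm tied up in 4×muesli mix is better spent on 4×corn puffs — total rises to 2008 (48 cm).
That's the maximum — no swap from here does better than 2008.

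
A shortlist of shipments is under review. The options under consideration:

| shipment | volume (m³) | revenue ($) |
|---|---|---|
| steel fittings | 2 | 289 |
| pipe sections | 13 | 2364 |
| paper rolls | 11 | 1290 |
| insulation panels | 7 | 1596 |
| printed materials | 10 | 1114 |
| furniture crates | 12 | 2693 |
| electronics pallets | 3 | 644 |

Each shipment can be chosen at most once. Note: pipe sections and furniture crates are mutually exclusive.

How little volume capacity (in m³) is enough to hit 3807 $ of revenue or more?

Look for the lowest-volume combination reaching 3807.
insulation panels + furniture crates: 4289 revenue at 19 m³.
No combination under 19 m³ hits 3807.

19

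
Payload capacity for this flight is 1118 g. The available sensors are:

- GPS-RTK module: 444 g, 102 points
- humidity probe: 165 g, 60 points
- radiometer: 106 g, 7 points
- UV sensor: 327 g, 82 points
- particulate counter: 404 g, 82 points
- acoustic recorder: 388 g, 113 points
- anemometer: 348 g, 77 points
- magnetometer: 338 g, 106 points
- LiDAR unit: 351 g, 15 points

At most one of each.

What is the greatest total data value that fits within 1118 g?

Density check — humidity probe 0.36, magnetometer 0.31, acoustic recorder 0.29, UV sensor 0.25 are the best per g.
Filling by ratio: humidity probe + radiometer + acoustic recorder + magnetometer for 286, with 121 g left unused.
Dropping humidity probe and radiometer frees 271 g; slotting in UV sensor (327 g) lifts the total to 301 at 1053 g.

301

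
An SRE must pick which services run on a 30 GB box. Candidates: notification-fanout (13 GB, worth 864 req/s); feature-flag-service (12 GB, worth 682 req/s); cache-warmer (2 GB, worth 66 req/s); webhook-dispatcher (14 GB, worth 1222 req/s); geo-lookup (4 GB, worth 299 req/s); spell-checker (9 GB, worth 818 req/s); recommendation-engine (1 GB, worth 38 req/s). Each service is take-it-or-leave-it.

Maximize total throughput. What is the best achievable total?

2443

Density check — spell-checker 90.89, webhook-dispatcher 87.29, geo-lookup 74.75, notification-fanout 66.46 are the best per GB.
Cache-warmer + webhook-dispatcher + geo-lookup + spell-checker + recommendation-engine uses 30 of the 30 GB and totals 2443.
Runner-up cache-warmer + webhook-dispatcher + geo-lookup + spell-checker tops out at 2405.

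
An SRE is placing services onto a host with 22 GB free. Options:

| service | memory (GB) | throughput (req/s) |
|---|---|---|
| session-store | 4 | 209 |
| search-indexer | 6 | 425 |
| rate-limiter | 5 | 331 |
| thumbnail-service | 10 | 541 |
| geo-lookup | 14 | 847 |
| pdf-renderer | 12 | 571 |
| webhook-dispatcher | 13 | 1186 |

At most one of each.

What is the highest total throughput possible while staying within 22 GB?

1726

A density-first pass picks search-indexer + webhook-dispatcher — 1611 at 19 GB.
The 6 GB tied up in search-indexer is better spent on session-store + rate-limiter — total rises to 1726 (22 GB).
The closest alternative, search-indexer + webhook-dispatcher, reaches only 1611.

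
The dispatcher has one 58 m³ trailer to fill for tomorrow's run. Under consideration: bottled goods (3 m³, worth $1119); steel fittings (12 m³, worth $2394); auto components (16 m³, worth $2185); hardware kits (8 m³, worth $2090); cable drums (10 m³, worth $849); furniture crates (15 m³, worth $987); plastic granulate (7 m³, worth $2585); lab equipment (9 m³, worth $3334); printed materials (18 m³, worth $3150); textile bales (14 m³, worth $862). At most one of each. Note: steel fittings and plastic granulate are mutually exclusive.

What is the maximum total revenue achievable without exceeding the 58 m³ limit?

13344

Best packing: auto components + hardware kits + plastic granulate + lab equipment + printed materials — 58 m³, 13344 total.
An exhaustive check of the 1024 subsets confirms 13344.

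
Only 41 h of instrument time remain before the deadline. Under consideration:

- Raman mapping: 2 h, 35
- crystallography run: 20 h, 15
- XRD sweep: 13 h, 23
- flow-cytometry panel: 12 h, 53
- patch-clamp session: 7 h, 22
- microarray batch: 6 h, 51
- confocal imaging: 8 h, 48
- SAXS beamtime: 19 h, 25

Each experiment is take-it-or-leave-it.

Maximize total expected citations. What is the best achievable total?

Ranking by ratio (expected citations/h): Raman mapping 17.50, microarray batch 8.50, confocal imaging 6.00, flow-cytometry panel 4.42.
A density-first pass picks Raman mapping + flow-cytometry panel + patch-clamp session + microarray batch + confocal imaging — 209 at 35 h.
Dropping patch-clamp session frees 7 h; slotting in XRD sweep (13 h) lifts the total to 210 at 41 h.
Next best is Raman mapping + flow-cytometry panel + patch-clamp session + microarray batch + confocal imaging at 209 (35 h) — short by 1.

210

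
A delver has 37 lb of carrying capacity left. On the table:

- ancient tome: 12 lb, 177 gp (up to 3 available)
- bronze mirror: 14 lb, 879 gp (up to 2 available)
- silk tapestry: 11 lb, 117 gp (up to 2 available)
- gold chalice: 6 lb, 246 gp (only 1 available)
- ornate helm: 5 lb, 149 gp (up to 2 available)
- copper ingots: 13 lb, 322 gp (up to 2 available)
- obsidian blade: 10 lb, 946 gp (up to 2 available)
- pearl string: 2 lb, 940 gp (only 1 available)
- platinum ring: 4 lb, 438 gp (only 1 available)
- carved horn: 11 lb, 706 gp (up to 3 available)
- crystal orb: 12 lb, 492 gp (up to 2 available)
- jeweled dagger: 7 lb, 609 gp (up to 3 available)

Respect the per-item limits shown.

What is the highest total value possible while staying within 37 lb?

The ratio heuristic lands on 2×obsidian blade + pearl string + platinum ring + jeweled dagger (3879) but leaves 4 lb idle.
Dropping obsidian blade frees 10 lb; slotting in 2×jeweled dagger (14 lb) lifts the total to 4151 at 37 lb.
No other feasible combination exceeds 4151.

4151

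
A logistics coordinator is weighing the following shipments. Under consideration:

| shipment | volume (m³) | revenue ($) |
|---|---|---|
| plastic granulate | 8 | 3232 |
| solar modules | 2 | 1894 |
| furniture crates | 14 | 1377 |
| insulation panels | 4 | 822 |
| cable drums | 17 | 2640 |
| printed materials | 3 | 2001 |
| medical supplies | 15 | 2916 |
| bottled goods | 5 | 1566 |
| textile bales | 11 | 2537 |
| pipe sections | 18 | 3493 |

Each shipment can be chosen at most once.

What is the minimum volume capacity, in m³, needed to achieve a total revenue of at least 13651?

Minimise m³ subject to total revenue ≥ 13651.
Taking plastic granulate + solar modules + printed materials + medical supplies + bottled goods + textile bales gives 14146 (≥ 13651) for 44 m³.
No combination under 44 m³ hits 13651.

44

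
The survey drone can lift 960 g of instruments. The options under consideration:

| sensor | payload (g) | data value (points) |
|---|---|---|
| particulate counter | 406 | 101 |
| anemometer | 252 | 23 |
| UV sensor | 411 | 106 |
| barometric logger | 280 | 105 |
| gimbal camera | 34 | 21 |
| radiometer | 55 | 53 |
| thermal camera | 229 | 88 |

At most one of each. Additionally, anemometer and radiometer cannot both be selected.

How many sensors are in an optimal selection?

Best achievable data value is 320.
For example UV sensor + barometric logger + gimbal camera + thermal camera achieves it, using 954 g.
All optima have 4 sensors.

4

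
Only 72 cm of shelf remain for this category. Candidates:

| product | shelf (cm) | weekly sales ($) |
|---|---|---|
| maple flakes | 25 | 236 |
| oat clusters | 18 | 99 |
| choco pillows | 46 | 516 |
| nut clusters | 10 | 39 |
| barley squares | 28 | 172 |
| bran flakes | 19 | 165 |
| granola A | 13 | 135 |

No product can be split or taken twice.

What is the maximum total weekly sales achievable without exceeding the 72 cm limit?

752

Density check — choco pillows 11.22, granola A 10.38, maple flakes 9.44, bran flakes 8.68 are the best per cm.
Filling by ratio: choco pillows + nut clusters + granola A for 690, with 3 cm left unused.
The 23 cm tied up in nut clusters and granola A is better spent on maple flakes — total rises to 752 (71 cm).
No other feasible combination exceeds 752.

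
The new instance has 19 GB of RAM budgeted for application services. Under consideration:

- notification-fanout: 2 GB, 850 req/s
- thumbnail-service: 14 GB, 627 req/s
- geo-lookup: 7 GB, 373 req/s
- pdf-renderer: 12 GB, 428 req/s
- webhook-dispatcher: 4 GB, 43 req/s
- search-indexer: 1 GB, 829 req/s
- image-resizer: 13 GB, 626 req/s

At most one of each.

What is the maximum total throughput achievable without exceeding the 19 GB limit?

Ranking by ratio (throughput/GB): search-indexer 829.00, notification-fanout 425.00, geo-lookup 53.29, image-resizer 48.15.
Taking the top-ratio services first gives notification-fanout + geo-lookup + webhook-dispatcher + search-indexer for 2095 (14 GB).
Replace geo-lookup and webhook-dispatcher with thumbnail-service: the trade gains 211 net, giving 2306 at 17 GB.

2306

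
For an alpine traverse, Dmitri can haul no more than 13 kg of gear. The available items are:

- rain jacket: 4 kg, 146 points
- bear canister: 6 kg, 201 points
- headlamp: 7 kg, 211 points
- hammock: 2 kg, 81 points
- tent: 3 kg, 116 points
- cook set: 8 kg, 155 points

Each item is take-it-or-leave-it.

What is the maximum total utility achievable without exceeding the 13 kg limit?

463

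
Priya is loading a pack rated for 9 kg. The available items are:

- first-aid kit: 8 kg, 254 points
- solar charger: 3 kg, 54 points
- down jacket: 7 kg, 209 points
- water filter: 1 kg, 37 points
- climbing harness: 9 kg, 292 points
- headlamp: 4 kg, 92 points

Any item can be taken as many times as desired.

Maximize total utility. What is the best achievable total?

333

Ranking by ratio (utility/kg): water filter 37.00, climbing harness 32.44, first-aid kit 31.75.
Best packing: 9×water filter — 9 kg, 333 total.
Nothing else within 9 kg beats 333.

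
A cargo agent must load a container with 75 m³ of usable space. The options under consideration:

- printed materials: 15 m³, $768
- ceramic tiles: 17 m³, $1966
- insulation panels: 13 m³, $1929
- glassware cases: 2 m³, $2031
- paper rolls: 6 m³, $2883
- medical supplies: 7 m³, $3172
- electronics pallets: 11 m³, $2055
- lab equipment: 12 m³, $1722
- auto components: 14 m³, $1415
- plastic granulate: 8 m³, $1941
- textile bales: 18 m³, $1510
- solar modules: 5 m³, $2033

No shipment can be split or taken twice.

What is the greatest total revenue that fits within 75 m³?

Taking the top-ratio shipments first gives insulation panels + glassware cases + paper rolls + medical supplies + electronics pallets + lab equipment + plastic granulate + solar modules for 17766 (64 m³).
The 12 m³ tied up in lab equipment is better spent on ceramic tiles — total rises to 18010 (69 m³).
The closest alternative, ceramic tiles + glassware cases + paper rolls + medical supplies + electronics pallets + lab equipment + plastic granulate + solar modules, reaches only 17803.

18010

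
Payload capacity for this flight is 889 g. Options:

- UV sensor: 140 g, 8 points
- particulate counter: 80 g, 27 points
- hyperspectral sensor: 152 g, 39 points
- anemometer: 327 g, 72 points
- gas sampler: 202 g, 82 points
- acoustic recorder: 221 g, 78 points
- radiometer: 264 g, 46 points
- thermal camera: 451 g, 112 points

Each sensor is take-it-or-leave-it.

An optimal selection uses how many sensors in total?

The maximum data value within 889 g is 272.
gas sampler + acoustic recorder + thermal camera hits 272 at 874 g.
All optima have 3 sensors.

3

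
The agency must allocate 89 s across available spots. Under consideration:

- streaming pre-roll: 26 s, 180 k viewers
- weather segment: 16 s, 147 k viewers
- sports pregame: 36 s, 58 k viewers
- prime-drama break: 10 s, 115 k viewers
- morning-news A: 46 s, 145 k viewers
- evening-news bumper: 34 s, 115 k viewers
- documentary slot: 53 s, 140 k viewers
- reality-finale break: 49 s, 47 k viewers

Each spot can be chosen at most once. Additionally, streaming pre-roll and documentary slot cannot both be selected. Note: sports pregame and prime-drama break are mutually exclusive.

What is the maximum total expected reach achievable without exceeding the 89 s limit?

Taking streaming pre-roll + weather segment + prime-drama break + evening-news bumper: 86 s used, 557 in expected reach.

557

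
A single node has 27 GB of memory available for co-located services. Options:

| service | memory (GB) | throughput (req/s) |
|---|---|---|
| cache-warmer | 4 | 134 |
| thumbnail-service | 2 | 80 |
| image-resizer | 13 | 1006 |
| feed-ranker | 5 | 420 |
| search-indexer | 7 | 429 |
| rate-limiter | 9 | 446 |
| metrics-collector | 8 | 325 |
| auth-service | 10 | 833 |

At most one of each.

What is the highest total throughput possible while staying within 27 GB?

1973

By throughput per GB: feed-ranker 84.00, auth-service 83.30, image-resizer 77.38 lead.
Filling by ratio: thumbnail-service + feed-ranker + search-indexer + auth-service for 1762, with 3 GB left unused.
Reworking the packing: cache-warmer + image-resizer + auth-service uses 27 GB and improves the total to 1973.
The closest alternative, thumbnail-service + image-resizer + feed-ranker + search-indexer, reaches only 1935.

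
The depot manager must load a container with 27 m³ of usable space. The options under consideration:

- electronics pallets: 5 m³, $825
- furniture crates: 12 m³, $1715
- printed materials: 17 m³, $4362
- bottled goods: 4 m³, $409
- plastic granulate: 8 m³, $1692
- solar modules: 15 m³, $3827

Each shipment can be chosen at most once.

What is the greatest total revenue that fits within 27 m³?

6054

The ratio ordering already packs tightly: printed materials + plastic granulate, 25 m³, 6054.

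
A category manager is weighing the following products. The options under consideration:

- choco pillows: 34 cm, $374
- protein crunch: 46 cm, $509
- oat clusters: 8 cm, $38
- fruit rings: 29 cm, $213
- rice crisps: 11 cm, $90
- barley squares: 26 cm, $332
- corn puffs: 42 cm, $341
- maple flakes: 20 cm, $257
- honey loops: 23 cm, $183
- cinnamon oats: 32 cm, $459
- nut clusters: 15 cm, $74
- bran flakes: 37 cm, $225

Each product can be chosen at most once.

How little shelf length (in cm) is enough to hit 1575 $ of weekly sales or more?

132

Minimise cm subject to total weekly sales ≥ 1575.
Taking choco pillows + protein crunch + maple flakes + cinnamon oats gives 1599 (≥ 1575) for 132 cm.
No combination under 132 cm hits 1575.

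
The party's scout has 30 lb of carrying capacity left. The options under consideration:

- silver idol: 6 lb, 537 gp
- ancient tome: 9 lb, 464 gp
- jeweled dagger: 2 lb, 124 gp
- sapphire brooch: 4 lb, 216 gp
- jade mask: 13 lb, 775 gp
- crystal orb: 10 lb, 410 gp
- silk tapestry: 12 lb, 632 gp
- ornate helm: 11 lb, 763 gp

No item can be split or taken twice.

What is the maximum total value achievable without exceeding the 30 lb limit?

2075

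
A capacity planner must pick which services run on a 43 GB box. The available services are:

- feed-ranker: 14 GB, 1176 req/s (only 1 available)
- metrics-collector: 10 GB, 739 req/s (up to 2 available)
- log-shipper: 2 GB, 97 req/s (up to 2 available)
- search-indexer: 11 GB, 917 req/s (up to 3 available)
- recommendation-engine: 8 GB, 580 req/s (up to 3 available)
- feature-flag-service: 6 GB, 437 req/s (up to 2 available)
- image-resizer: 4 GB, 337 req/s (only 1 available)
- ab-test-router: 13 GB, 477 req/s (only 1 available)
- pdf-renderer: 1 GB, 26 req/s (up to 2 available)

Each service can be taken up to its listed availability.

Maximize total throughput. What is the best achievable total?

3525

A density-first pass picks feed-ranker + log-shipper + 2×search-indexer + image-resizer + pdf-renderer — 3470 at 43 GB.
Reworking the packing: 3×search-indexer + feature-flag-service + image-resizer uses 43 GB and improves the total to 3525.
Nothing else within 43 GB beats 3525.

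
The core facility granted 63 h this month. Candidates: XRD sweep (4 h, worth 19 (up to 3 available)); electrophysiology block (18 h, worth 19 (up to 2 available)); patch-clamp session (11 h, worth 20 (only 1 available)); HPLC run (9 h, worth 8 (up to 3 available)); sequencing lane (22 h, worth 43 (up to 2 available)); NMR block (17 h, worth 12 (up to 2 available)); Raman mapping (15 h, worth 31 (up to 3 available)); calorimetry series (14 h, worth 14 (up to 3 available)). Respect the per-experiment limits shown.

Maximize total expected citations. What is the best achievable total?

The ratio heuristic lands on 3×XRD sweep + 3×Raman mapping (150) but leaves 6 h idle.
Replace 2×Raman mapping with patch-clamp session + sequencing lane: the trade gains 1 net, giving 151 at 60 h.
Every other selection either busts 63 h or exceeds an availability limit or fails to beat 151.

151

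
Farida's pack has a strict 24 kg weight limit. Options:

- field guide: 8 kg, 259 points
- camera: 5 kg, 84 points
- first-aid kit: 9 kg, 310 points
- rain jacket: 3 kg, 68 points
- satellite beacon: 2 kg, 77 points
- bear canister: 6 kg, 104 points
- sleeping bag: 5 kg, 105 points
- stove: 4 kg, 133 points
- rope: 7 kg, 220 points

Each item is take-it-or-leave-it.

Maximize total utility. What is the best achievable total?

Filling by ratio: field guide + first-aid kit + satellite beacon + stove for 779, with 1 kg left unused.
Dropping satellite beacon and stove frees 6 kg; slotting in rope (7 kg) lifts the total to 789 at 24 kg.
Every other selection either busts 24 kg or fails to beat 789.

789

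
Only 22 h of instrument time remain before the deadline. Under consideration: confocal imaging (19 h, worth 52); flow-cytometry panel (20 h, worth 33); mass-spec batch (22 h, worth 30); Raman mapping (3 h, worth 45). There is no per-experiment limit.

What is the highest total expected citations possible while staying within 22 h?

Best packing: 7×Raman mapping — 21 h, 315 total.
Every other selection either busts 22 h or fails to beat 315.

315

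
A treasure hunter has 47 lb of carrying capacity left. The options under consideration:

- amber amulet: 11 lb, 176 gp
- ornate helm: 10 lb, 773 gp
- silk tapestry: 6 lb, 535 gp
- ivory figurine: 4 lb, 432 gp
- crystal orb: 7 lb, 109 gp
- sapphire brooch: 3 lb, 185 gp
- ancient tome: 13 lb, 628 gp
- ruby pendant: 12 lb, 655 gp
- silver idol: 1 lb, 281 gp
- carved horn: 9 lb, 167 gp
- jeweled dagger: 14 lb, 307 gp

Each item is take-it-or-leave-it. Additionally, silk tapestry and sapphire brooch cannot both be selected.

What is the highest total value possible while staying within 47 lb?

3304

Ornate helm + silk tapestry + ivory figurine + ancient tome + ruby pendant + silver idol uses 46 of the 47 lb and totals 3304.
The spare 1 lb is too small for any remaining item, and no feasible exchange beats 3304.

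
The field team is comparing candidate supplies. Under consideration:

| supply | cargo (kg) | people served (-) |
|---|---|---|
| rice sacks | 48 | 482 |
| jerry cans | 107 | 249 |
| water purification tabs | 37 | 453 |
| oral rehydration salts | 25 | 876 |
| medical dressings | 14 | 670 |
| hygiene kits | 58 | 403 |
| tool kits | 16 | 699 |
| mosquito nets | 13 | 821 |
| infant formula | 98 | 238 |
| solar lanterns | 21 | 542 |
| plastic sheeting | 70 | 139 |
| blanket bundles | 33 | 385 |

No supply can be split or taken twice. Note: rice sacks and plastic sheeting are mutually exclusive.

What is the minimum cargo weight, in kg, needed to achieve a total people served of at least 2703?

64

Look for the lowest-cargo combination reaching 2703.
medical dressings + tool kits + mosquito nets + solar lanterns: 2732 people served at 64 kg.
No combination under 64 kg hits 2703.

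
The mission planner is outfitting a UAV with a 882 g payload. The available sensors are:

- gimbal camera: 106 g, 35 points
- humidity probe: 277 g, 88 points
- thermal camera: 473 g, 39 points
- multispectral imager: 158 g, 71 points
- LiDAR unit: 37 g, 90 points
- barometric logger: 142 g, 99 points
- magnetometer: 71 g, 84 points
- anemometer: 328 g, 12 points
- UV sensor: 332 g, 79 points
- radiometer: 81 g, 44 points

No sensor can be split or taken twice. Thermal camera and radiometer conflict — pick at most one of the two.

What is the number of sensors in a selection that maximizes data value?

7

The maximum data value within 882 g is 511.
For example gimbal camera + humidity probe + multispectral imager + LiDAR unit + barometric logger + magnetometer + radiometer achieves it, using 872 g.
Any selection reaching 511 contains exactly 7 sensors.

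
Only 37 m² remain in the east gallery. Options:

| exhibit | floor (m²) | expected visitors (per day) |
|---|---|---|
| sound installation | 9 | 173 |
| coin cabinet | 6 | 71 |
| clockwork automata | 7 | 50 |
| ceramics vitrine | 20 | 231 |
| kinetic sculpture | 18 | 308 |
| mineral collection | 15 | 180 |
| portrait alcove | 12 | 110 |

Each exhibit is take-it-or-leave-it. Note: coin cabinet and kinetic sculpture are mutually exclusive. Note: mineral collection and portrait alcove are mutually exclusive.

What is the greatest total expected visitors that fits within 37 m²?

531

Taking sound installation + clockwork automata + kinetic sculpture: 34 m² used, 531 in expected visitors.
The spare 3 m² is too small for any remaining exhibit, and no feasible exchange beats 531.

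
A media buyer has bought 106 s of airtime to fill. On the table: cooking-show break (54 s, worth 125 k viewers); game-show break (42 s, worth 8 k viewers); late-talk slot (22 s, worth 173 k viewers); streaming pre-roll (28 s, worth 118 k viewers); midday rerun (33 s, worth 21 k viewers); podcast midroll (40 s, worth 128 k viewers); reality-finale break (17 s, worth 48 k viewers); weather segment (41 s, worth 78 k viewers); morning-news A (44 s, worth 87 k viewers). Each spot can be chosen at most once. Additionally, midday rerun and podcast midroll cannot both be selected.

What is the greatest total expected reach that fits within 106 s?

The ratio ordering already packs tightly: late-talk slot + streaming pre-roll + podcast midroll, 90 s, 419.

419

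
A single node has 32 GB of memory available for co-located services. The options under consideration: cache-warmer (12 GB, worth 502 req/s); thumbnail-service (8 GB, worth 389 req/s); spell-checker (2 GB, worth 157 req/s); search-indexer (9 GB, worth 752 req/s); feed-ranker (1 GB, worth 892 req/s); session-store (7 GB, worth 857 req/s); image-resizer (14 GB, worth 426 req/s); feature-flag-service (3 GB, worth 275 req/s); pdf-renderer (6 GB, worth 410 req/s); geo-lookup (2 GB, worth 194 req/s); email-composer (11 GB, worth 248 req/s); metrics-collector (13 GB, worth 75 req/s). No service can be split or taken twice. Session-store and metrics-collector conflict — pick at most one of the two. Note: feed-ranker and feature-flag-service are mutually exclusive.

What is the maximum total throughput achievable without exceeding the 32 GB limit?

3300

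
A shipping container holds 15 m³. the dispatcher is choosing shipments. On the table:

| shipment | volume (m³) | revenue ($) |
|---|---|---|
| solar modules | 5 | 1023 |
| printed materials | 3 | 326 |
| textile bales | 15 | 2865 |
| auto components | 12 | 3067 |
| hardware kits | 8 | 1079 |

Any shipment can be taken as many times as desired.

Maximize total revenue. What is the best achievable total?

3393

Best packing: printed materials + auto components — 15 m³, 3393 total.
Nothing else within 15 m³ beats 3393.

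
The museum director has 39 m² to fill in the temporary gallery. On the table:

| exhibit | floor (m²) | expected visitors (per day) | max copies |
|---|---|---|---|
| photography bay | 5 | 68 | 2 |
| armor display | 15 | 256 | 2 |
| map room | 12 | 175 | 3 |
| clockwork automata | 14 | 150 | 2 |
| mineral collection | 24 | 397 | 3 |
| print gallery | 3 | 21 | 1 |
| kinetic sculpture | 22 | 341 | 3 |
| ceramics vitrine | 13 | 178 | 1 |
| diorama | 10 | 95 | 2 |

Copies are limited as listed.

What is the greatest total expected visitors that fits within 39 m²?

Greedy by ratio would take photography bay + 2×armor display + print gallery: 38 m² used, total 601.
Dropping photography bay and armor display and print gallery frees 23 m²; slotting in mineral collection (24 m²) lifts the total to 653 at 39 m².
Nothing else within 39 m² beats 653.

653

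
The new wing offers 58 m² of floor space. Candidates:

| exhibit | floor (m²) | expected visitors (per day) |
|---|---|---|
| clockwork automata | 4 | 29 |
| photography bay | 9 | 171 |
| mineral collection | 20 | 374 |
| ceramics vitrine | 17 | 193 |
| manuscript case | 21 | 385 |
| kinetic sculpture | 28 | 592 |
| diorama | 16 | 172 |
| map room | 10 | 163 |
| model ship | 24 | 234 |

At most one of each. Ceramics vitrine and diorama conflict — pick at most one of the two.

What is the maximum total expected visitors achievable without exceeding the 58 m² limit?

1148

By expected visitors per m²: kinetic sculpture 21.14, photography bay 19.00, mineral collection 18.70, manuscript case 18.33 lead.
The ratio heuristic lands on photography bay + mineral collection + kinetic sculpture (1137) but leaves 1 m² idle.
Replace mineral collection with manuscript case: the trade gains 11 net, giving 1148 at 58 m².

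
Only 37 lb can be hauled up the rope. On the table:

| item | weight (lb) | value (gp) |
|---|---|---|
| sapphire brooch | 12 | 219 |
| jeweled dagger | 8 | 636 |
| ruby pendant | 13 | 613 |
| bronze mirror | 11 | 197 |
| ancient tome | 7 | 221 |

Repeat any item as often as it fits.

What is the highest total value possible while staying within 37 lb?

2544

Density check — jeweled dagger 79.50, ruby pendant 47.15, ancient tome 31.57, sapphire brooch 18.25 are the best per lb.
4×jeweled dagger uses 32 of the 37 lb and totals 2544.
No other feasible combination exceeds 2544.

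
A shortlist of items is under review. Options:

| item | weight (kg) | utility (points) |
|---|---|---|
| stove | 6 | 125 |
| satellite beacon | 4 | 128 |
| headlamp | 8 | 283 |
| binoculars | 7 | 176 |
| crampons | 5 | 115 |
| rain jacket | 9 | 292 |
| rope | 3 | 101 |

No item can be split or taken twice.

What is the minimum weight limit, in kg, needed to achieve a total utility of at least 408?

12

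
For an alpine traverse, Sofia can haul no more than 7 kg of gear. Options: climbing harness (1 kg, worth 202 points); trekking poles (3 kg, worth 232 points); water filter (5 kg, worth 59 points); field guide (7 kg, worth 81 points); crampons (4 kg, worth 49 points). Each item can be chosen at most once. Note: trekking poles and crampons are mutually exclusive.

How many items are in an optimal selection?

2

The maximum utility within 7 kg is 434.
For example climbing harness + trekking poles achieves it, using 4 kg.
Any selection reaching 434 contains exactly 2 items.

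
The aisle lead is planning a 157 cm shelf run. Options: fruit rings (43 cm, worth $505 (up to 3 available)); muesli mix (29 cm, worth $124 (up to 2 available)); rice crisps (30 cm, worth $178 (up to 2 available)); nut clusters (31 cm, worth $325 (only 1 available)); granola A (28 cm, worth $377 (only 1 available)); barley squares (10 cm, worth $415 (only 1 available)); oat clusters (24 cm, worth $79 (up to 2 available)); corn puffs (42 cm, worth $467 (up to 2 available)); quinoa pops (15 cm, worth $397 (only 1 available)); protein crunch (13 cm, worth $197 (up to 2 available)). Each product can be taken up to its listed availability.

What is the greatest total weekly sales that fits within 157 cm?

2413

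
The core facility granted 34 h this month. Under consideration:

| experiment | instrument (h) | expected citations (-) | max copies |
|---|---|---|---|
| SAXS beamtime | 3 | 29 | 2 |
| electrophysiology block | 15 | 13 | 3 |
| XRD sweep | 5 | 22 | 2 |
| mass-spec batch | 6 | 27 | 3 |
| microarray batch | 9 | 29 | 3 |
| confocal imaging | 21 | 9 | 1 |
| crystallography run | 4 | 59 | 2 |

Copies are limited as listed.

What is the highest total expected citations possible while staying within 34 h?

257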